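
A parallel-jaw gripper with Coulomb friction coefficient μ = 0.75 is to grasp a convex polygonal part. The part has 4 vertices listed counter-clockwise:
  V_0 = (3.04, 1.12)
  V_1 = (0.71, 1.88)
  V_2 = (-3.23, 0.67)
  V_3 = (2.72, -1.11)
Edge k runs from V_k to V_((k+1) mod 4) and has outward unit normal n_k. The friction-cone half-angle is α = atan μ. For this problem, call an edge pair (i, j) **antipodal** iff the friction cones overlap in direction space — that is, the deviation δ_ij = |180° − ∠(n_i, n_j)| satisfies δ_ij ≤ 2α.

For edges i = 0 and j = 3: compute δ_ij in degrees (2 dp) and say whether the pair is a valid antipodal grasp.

δ = 99.90°, invalid

α = atan 0.75 = 36.87°;  2α = 73.74°
edge 0: e_0 = (-2.33, +0.76);  n_0 = (+0.3101, +0.9507)
edge 3: e_3 = (+0.32, +2.23);  n_3 = (+0.9899, -0.1420)
∠(n_0, n_3) = 80.10°
δ = |180° − 80.10°| = 99.90°
99.90° > 2α = 73.74°  →  invalid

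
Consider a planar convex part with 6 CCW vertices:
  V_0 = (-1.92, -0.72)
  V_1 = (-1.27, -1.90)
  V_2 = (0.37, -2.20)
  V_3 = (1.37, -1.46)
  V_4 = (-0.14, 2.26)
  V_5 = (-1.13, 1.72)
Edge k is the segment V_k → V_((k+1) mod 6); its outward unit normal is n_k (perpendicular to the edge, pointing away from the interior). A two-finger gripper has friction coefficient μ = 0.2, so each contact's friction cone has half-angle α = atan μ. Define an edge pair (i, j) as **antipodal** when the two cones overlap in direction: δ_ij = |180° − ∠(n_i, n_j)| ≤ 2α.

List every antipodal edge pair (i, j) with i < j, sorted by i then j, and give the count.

count = 2; pairs: (0,3), (2,4)

α = atan 0.2 = 11.31°;  2α = 22.62°
n_0 = (-0.8759, -0.4825)
n_1 = (-0.1799, -0.9837)
n_2 = (+0.5948, -0.8038)
n_3 = (+0.9266, +0.3761)
n_4 = (-0.4789, +0.8779)
n_5 = (-0.9514, +0.3080)
  (0,1): δ = 129.21°  ·
  (0,2): δ = 82.35°  ·
  (0,3): δ = 6.76°  ✓
  (0,4): δ = 89.76°  ·
  (0,5): δ = 133.21°  ·
  (1,2): δ = 133.13°  ·
  (1,3): δ = 57.54°  ·
  (1,4): δ = 38.98°  ·
  (1,5): δ = 82.43°  ·
  (2,3): δ = 104.41°  ·
  (2,4): δ = 7.89°  ✓
  (2,5): δ = 35.56°  ·
  (3,4): δ = 83.48°  ·
  (3,5): δ = 40.03°  ·
  (4,5): δ = 136.55°  ·
antipodal pairs: 2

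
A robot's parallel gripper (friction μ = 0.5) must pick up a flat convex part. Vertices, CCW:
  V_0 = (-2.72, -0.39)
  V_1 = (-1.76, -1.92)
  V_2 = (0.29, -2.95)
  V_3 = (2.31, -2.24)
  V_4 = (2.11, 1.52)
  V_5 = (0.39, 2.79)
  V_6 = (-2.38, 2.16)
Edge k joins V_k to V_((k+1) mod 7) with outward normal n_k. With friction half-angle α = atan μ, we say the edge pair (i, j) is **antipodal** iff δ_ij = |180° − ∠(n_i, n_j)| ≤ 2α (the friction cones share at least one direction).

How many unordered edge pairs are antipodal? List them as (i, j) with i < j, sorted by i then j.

α = atan 0.5 = 26.57°;  2α = 53.13°
n_0 = (-0.8471, -0.5315)
n_1 = (-0.4490, -0.8936)
n_2 = (+0.3316, -0.9434)
n_3 = (+0.9986, +0.0531)
n_4 = (+0.5940, +0.8045)
n_5 = (-0.2218, +0.9751)
n_6 = (-0.9912, +0.1322)
  (0,1): δ = 148.78°  ·
  (0,2): δ = 102.74°  ·
  (0,3): δ = 29.06°  ✓
  (0,4): δ = 21.45°  ✓
  (0,5): δ = 70.71°  ·
  (0,6): δ = 140.30°  ·
  (1,2): δ = 133.96°  ·
  (1,3): δ = 60.28°  ·
  (1,4): δ = 9.76°  ✓
  (1,5): δ = 39.49°  ✓
  (1,6): δ = 109.08°  ·
  (2,3): δ = 106.32°  ·
  (2,4): δ = 55.81°  ·
  (2,5): δ = 6.55°  ✓
  (2,6): δ = 63.04°  ·
  (3,4): δ = 129.49°  ·
  (3,5): δ = 80.23°  ·
  (3,6): δ = 10.64°  ✓
  (4,5): δ = 130.75°  ·
  (4,6): δ = 61.15°  ·
  (5,6): δ = 110.41°  ·
antipodal pairs: 6

count = 6; pairs: (0,3), (0,4), (1,4), (1,5), (2,5), (3,6)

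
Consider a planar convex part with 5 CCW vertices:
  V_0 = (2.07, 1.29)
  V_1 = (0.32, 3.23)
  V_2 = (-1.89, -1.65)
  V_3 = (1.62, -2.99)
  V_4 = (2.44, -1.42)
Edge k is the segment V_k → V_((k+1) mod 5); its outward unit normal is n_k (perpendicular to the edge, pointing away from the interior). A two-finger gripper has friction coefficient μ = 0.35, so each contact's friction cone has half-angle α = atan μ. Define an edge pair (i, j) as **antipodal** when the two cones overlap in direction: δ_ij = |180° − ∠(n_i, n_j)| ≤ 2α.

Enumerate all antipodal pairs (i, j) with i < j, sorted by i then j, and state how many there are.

α = atan 0.35 = 19.29°;  2α = 38.58°
n_0 = (+0.7425, +0.6698)
n_1 = (-0.9109, +0.4125)
n_2 = (-0.3567, -0.9342)
n_3 = (+0.8864, -0.4630)
n_4 = (+0.9908, +0.1353)
  (0,1): δ = 66.42°  ·
  (0,2): δ = 27.05°  ✓
  (0,3): δ = 110.37°  ·
  (0,4): δ = 145.72°  ·
  (1,2): δ = 86.53°  ·
  (1,3): δ = 3.21°  ✓
  (1,4): δ = 32.14°  ✓
  (2,3): δ = 96.68°  ·
  (2,4): δ = 61.33°  ·
  (3,4): δ = 144.65°  ·
antipodal pairs: 3

count = 3; pairs: (0,2), (1,3), (1,4)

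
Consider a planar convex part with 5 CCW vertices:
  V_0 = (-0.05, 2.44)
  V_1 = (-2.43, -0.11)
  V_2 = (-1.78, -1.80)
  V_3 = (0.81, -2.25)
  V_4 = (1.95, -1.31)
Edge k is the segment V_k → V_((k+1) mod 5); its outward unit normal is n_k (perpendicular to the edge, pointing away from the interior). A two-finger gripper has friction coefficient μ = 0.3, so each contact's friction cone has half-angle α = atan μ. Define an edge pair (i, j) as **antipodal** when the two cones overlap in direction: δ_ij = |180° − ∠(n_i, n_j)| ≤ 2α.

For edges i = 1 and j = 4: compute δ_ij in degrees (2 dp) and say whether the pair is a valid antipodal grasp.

δ = 7.03°, valid

α = atan 0.3 = 16.70°;  2α = 33.40°
edge 1: e_1 = (+0.65, -1.69);  n_1 = (-0.9333, -0.3590)
edge 4: e_4 = (-2.00, +3.75);  n_4 = (+0.8824, +0.4706)
∠(n_1, n_4) = 172.97°
δ = |180° − 172.97°| = 7.03°
7.03° ≤ 2α = 33.40°  →  valid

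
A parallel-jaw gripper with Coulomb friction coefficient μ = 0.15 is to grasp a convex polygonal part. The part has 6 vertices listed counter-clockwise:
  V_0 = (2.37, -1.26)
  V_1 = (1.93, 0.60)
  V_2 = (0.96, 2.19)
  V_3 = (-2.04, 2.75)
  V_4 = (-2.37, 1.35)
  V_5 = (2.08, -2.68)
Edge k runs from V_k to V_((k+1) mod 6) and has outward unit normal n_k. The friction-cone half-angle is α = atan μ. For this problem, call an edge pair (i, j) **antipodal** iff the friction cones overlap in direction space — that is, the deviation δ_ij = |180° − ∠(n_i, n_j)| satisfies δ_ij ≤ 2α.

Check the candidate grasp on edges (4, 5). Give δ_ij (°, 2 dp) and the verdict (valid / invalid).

α = atan 0.15 = 8.53°;  2α = 17.06°
edge 4: e_4 = (+4.45, -4.03);  n_4 = (-0.6713, -0.7412)
edge 5: e_5 = (+0.29, +1.42);  n_5 = (+0.9798, -0.2001)
∠(n_4, n_5) = 120.62°
δ = |180° − 120.62°| = 59.38°
59.38° > 2α = 17.06°  →  invalid

δ = 59.38°, invalid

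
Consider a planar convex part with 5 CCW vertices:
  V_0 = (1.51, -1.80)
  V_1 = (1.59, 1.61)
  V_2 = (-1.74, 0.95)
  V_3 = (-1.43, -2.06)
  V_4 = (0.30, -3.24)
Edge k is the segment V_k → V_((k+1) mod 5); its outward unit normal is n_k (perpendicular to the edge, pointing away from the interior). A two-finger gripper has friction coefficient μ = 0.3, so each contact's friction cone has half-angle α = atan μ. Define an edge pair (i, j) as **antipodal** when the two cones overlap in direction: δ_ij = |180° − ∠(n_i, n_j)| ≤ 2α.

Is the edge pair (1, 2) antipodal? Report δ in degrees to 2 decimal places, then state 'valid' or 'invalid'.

α = atan 0.3 = 16.70°;  2α = 33.40°
edge 1: e_1 = (-3.33, -0.66);  n_1 = (-0.1944, +0.9809)
edge 2: e_2 = (+0.31, -3.01);  n_2 = (-0.9947, -0.1024)
∠(n_1, n_2) = 84.67°
δ = |180° − 84.67°| = 95.33°
95.33° > 2α = 33.40°  →  invalid

δ = 95.33°, invalid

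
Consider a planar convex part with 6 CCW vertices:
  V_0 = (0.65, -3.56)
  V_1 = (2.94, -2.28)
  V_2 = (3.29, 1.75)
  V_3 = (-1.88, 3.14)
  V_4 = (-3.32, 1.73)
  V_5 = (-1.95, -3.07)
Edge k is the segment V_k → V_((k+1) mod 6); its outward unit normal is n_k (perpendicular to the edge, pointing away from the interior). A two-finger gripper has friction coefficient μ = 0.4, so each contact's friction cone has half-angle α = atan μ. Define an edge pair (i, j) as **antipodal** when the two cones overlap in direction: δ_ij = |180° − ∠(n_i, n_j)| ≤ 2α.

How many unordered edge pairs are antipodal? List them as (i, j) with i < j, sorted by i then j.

α = atan 0.4 = 21.80°;  2α = 43.60°
n_0 = (+0.4879, -0.8729)
n_1 = (+0.9962, -0.0865)
n_2 = (+0.2596, +0.9657)
n_3 = (-0.6996, +0.7145)
n_4 = (-0.9616, -0.2745)
n_5 = (-0.1852, -0.9827)
  (0,1): δ = 124.17°  ·
  (0,2): δ = 44.25°  ·
  (0,3): δ = 15.19°  ✓
  (0,4): δ = 76.73°  ·
  (0,5): δ = 140.12°  ·
  (1,2): δ = 100.09°  ·
  (1,3): δ = 40.64°  ✓
  (1,4): δ = 20.89°  ✓
  (1,5): δ = 84.29°  ·
  (2,3): δ = 120.55°  ·
  (2,4): δ = 59.02°  ·
  (2,5): δ = 4.38°  ✓
  (3,4): δ = 118.47°  ·
  (3,5): δ = 55.07°  ·
  (4,5): δ = 116.60°  ·
antipodal pairs: 4

count = 4; pairs: (0,3), (1,3), (1,4), (2,5)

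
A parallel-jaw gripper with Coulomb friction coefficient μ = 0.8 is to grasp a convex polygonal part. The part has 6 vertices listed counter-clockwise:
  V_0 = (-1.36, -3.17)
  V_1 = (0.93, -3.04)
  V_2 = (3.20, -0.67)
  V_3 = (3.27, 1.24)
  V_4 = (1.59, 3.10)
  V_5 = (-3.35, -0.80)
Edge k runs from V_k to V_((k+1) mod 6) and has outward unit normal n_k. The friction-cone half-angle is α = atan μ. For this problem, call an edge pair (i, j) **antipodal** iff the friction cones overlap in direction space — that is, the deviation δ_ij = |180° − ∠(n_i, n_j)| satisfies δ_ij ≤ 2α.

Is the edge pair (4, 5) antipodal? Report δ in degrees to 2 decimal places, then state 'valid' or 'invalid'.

α = atan 0.8 = 38.66°;  2α = 77.32°
edge 4: e_4 = (-4.94, -3.90);  n_4 = (-0.6196, +0.7849)
edge 5: e_5 = (+1.99, -2.37);  n_5 = (-0.7658, -0.6430)
∠(n_4, n_5) = 91.73°
δ = |180° − 91.73°| = 88.27°
88.27° > 2α = 77.32°  →  invalid

δ = 88.27°, invalid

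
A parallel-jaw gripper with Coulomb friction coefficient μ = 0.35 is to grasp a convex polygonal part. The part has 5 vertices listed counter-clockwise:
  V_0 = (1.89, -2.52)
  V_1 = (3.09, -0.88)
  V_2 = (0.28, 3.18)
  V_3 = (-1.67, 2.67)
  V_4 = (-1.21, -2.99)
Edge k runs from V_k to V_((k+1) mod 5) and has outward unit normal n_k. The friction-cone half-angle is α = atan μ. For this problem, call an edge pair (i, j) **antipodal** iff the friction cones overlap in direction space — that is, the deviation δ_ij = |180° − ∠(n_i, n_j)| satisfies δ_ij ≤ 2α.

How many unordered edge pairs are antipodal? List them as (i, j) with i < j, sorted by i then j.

count = 2; pairs: (1,3), (2,4)

α = atan 0.35 = 19.29°;  2α = 38.58°
n_0 = (+0.8070, -0.5905)
n_1 = (+0.8223, +0.5691)
n_2 = (-0.2530, +0.9675)
n_3 = (-0.9967, -0.0810)
n_4 = (+0.1499, -0.9887)
  (0,1): δ = 109.12°  ·
  (0,2): δ = 39.15°  ·
  (0,3): δ = 40.84°  ·
  (0,4): δ = 134.81°  ·
  (1,2): δ = 110.03°  ·
  (1,3): δ = 30.04°  ✓
  (1,4): δ = 63.93°  ·
  (2,3): δ = 100.01°  ·
  (2,4): δ = 6.04°  ✓
  (3,4): δ = 86.03°  ·
antipodal pairs: 2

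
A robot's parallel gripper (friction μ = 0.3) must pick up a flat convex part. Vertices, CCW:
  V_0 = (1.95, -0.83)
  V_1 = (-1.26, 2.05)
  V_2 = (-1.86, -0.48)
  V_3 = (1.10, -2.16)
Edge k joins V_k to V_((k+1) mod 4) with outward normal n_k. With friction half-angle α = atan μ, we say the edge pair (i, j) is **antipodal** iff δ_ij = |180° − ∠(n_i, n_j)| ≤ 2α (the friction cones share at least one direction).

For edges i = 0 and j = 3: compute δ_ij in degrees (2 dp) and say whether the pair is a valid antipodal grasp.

α = atan 0.3 = 16.70°;  2α = 33.40°
edge 0: e_0 = (-3.21, +2.88);  n_0 = (+0.6678, +0.7443)
edge 3: e_3 = (+0.85, +1.33);  n_3 = (+0.8426, -0.5385)
∠(n_0, n_3) = 80.68°
δ = |180° − 80.68°| = 99.32°
99.32° > 2α = 33.40°  →  invalid

δ = 99.32°, invalid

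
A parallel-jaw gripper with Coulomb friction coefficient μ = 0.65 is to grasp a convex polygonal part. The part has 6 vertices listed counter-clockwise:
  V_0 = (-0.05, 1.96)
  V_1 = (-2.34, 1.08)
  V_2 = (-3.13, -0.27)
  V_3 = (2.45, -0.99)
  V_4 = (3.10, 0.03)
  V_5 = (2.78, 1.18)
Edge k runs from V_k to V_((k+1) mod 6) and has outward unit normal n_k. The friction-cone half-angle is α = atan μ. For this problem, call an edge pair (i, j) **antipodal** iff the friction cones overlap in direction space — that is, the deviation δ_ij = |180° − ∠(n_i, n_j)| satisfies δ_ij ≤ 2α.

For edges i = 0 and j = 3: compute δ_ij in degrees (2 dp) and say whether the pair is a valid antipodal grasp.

α = atan 0.65 = 33.02°;  2α = 66.05°
edge 0: e_0 = (-2.29, -0.88);  n_0 = (-0.3587, +0.9335)
edge 3: e_3 = (+0.65, +1.02);  n_3 = (+0.8433, -0.5374)
∠(n_0, n_3) = 143.53°
δ = |180° − 143.53°| = 36.47°
36.47° ≤ 2α = 66.05°  →  valid

δ = 36.47°, valid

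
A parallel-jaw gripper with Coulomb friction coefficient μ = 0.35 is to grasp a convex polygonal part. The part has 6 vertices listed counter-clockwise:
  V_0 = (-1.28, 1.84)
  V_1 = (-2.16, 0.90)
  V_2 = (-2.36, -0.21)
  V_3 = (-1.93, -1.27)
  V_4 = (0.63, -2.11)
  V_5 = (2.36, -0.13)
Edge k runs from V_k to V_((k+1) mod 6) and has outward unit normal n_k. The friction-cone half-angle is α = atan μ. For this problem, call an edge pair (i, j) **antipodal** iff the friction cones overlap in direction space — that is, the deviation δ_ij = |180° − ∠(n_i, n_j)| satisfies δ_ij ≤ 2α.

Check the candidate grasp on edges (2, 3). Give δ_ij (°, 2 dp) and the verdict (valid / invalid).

α = atan 0.35 = 19.29°;  2α = 38.58°
edge 2: e_2 = (+0.43, -1.06);  n_2 = (-0.9267, -0.3759)
edge 3: e_3 = (+2.56, -0.84);  n_3 = (-0.3118, -0.9502)
∠(n_2, n_3) = 49.75°
δ = |180° − 49.75°| = 130.25°
130.25° > 2α = 38.58°  →  invalid

δ = 130.25°, invalid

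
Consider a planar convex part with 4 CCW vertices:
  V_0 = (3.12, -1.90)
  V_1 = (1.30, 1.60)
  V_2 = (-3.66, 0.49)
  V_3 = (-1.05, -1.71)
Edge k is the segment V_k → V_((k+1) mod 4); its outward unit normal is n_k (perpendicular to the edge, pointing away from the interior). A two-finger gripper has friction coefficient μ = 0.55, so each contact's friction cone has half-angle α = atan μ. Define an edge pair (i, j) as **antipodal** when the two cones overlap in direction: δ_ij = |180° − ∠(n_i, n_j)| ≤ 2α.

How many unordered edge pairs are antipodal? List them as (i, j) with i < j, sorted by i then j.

count = 3; pairs: (0,2), (1,2), (1,3)

α = atan 0.55 = 28.81°;  2α = 57.62°
n_0 = (+0.8872, +0.4614)
n_1 = (-0.2184, +0.9759)
n_2 = (-0.6445, -0.7646)
n_3 = (-0.0455, -0.9990)
  (0,1): δ = 104.86°  ·
  (0,2): δ = 22.40°  ✓
  (0,3): δ = 59.92°  ·
  (1,2): δ = 52.74°  ✓
  (1,3): δ = 15.22°  ✓
  (2,3): δ = 142.48°  ·
antipodal pairs: 3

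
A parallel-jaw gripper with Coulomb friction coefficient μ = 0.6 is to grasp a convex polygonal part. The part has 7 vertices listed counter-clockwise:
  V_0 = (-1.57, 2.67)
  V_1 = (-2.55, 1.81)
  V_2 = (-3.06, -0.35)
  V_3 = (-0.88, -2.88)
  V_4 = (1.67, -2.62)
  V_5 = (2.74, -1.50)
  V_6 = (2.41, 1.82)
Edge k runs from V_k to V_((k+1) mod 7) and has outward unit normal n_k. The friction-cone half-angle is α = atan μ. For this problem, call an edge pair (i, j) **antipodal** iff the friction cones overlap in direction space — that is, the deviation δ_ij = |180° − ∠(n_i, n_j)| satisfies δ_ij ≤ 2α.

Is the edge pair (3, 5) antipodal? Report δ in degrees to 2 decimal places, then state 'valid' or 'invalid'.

α = atan 0.6 = 30.96°;  2α = 61.93°
edge 3: e_3 = (+2.55, +0.26);  n_3 = (+0.1014, -0.9948)
edge 5: e_5 = (-0.33, +3.32);  n_5 = (+0.9951, +0.0989)
∠(n_3, n_5) = 89.85°
δ = |180° − 89.85°| = 90.15°
90.15° > 2α = 61.93°  →  invalid

δ = 90.15°, invalid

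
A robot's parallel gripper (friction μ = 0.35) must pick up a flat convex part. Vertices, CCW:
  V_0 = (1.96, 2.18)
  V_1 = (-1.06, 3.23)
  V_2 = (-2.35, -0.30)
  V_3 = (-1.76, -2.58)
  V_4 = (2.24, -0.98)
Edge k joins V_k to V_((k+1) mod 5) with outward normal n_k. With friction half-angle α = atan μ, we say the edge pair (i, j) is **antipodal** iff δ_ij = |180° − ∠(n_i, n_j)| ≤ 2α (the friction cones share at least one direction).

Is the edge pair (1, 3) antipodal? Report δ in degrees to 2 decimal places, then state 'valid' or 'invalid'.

α = atan 0.35 = 19.29°;  2α = 38.58°
edge 1: e_1 = (-1.29, -3.53);  n_1 = (-0.9392, +0.3432)
edge 3: e_3 = (+4.00, +1.60);  n_3 = (+0.3714, -0.9285)
∠(n_1, n_3) = 131.88°
δ = |180° − 131.88°| = 48.12°
48.12° > 2α = 38.58°  →  invalid

δ = 48.12°, invalid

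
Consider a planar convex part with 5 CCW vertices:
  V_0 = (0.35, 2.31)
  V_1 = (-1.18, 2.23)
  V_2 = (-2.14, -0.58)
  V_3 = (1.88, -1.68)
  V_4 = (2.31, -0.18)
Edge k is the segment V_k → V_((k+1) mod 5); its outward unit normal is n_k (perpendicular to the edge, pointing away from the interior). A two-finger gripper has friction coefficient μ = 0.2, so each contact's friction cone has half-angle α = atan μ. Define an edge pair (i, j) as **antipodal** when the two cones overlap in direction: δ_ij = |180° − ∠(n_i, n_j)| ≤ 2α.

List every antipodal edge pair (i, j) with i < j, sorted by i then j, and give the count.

α = atan 0.2 = 11.31°;  2α = 22.62°
n_0 = (-0.0522, +0.9986)
n_1 = (-0.9463, +0.3233)
n_2 = (-0.2639, -0.9645)
n_3 = (+0.9613, -0.2756)
n_4 = (+0.7858, +0.6185)
  (0,1): δ = 111.86°  ·
  (0,2): δ = 18.30°  ✓
  (0,3): δ = 71.01°  ·
  (0,4): δ = 125.21°  ·
  (1,2): δ = 86.44°  ·
  (1,3): δ = 2.87°  ✓
  (1,4): δ = 57.07°  ·
  (2,3): δ = 90.69°  ·
  (2,4): δ = 36.49°  ·
  (3,4): δ = 125.80°  ·
antipodal pairs: 2

count = 2; pairs: (0,2), (1,3)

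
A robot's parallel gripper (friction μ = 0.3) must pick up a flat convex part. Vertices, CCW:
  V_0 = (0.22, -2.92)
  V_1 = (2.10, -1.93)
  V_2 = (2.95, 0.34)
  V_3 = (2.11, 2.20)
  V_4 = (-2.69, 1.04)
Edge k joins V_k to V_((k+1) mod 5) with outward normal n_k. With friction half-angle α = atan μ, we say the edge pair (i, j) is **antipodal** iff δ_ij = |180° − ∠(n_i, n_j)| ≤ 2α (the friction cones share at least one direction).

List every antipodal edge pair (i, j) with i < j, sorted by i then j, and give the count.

count = 2; pairs: (0,3), (2,4)

α = atan 0.3 = 16.70°;  2α = 33.40°
n_0 = (+0.4659, -0.8848)
n_1 = (+0.9365, -0.3507)
n_2 = (+0.9114, +0.4116)
n_3 = (-0.2349, +0.9720)
n_4 = (-0.8058, -0.5922)
  (0,1): δ = 138.30°  ·
  (0,2): δ = 93.47°  ·
  (0,3): δ = 14.19°  ✓
  (0,4): δ = 98.54°  ·
  (1,2): δ = 135.17°  ·
  (1,3): δ = 55.89°  ·
  (1,4): δ = 56.84°  ·
  (2,3): δ = 100.72°  ·
  (2,4): δ = 12.01°  ✓
  (3,4): δ = 67.28°  ·
antipodal pairs: 2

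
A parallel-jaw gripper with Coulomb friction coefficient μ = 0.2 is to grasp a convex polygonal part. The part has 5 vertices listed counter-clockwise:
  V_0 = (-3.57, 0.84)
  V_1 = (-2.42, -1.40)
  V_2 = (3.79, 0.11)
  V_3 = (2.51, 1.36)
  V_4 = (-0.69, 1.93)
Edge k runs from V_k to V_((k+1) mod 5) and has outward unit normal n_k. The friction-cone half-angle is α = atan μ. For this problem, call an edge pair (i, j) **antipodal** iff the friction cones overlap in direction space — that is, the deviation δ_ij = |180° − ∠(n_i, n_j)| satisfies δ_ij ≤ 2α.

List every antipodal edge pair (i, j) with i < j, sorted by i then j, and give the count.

count = 2; pairs: (0,2), (1,4)

α = atan 0.2 = 11.31°;  2α = 22.62°
n_0 = (-0.8896, -0.4567)
n_1 = (+0.2363, -0.9717)
n_2 = (+0.6987, +0.7154)
n_3 = (+0.1754, +0.9845)
n_4 = (-0.3540, +0.9353)
  (0,1): δ = 103.51°  ·
  (0,2): δ = 18.50°  ✓
  (0,3): δ = 52.72°  ·
  (0,4): δ = 83.55°  ·
  (1,2): δ = 57.99°  ·
  (1,3): δ = 23.77°  ·
  (1,4): δ = 7.06°  ✓
  (2,3): δ = 145.78°  ·
  (2,4): δ = 114.95°  ·
  (3,4): δ = 149.17°  ·
antipodal pairs: 2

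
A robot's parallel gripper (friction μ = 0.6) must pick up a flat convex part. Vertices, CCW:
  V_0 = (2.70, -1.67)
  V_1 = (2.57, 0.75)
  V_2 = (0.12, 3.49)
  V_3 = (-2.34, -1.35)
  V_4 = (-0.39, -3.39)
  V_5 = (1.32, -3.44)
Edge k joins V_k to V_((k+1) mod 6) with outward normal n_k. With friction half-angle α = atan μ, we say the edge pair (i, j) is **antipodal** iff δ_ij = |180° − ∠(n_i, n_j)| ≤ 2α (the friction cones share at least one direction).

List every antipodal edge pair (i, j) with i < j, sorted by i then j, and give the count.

α = atan 0.6 = 30.96°;  2α = 61.93°
n_0 = (+0.9986, +0.0536)
n_1 = (+0.7455, +0.6666)
n_2 = (-0.8915, +0.4531)
n_3 = (-0.7229, -0.6910)
n_4 = (-0.0292, -0.9996)
n_5 = (+0.7886, -0.6149)
  (0,1): δ = 141.27°  ·
  (0,2): δ = 30.02°  ✓
  (0,3): δ = 40.63°  ✓
  (0,4): δ = 85.25°  ·
  (0,5): δ = 138.98°  ·
  (1,2): δ = 68.74°  ·
  (1,3): δ = 1.91°  ✓
  (1,4): δ = 46.52°  ✓
  (1,5): δ = 100.26°  ·
  (2,3): δ = 109.35°  ·
  (2,4): δ = 64.73°  ·
  (2,5): δ = 11.00°  ✓
  (3,4): δ = 135.38°  ·
  (3,5): δ = 81.65°  ·
  (4,5): δ = 126.27°  ·
antipodal pairs: 5

count = 5; pairs: (0,2), (0,3), (1,3), (1,4), (2,5)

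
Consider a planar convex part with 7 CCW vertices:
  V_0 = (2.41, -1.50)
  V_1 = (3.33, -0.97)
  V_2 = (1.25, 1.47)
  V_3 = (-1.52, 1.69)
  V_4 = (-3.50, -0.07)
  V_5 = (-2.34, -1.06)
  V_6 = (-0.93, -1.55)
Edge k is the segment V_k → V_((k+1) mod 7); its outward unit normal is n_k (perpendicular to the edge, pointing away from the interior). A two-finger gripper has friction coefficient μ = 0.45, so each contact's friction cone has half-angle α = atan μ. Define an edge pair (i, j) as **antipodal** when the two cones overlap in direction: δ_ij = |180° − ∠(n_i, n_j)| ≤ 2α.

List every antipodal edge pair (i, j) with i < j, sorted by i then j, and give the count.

α = atan 0.45 = 24.23°;  2α = 48.46°
n_0 = (+0.4992, -0.8665)
n_1 = (+0.7610, +0.6487)
n_2 = (+0.0792, +0.9969)
n_3 = (-0.6644, +0.7474)
n_4 = (-0.6492, -0.7606)
n_5 = (-0.3283, -0.9446)
n_6 = (+0.0150, -0.9999)
  (0,1): δ = 79.50°  ·
  (0,2): δ = 34.49°  ✓
  (0,3): δ = 11.69°  ✓
  (0,4): δ = 109.58°  ·
  (0,5): δ = 130.89°  ·
  (0,6): δ = 150.91°  ·
  (1,2): δ = 134.99°  ·
  (1,3): δ = 88.81°  ·
  (1,4): δ = 9.07°  ✓
  (1,5): δ = 30.39°  ✓
  (1,6): δ = 50.41°  ·
  (2,3): δ = 133.83°  ·
  (2,4): δ = 35.94°  ✓
  (2,5): δ = 14.62°  ✓
  (2,6): δ = 5.40°  ✓
  (3,4): δ = 82.11°  ·
  (3,5): δ = 60.80°  ·
  (3,6): δ = 40.78°  ✓
  (4,5): δ = 158.68°  ·
  (4,6): δ = 138.66°  ·
  (5,6): δ = 159.98°  ·
antipodal pairs: 8

count = 8; pairs: (0,2), (0,3), (1,4), (1,5), (2,4), (2,5), (2,6), (3,6)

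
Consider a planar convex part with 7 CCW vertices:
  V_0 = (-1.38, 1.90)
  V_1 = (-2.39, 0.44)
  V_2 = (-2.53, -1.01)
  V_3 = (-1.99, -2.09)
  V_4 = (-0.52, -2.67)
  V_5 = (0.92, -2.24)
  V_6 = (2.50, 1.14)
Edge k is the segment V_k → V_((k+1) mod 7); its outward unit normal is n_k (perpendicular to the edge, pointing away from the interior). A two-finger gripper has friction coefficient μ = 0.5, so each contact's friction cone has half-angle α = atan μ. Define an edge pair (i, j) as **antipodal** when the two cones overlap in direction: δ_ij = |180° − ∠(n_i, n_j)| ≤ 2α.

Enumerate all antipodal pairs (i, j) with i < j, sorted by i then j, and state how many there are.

α = atan 0.5 = 26.57°;  2α = 53.13°
n_0 = (-0.8224, +0.5689)
n_1 = (-0.9954, +0.0961)
n_2 = (-0.8944, -0.4472)
n_3 = (-0.3670, -0.9302)
n_4 = (+0.2861, -0.9582)
n_5 = (+0.9059, -0.4235)
n_6 = (+0.1922, +0.9814)
  (0,1): δ = 150.84°  ·
  (0,2): δ = 118.76°  ·
  (0,3): δ = 76.86°  ·
  (0,4): δ = 38.70°  ✓
  (0,5): δ = 9.62°  ✓
  (0,6): δ = 113.59°  ·
  (1,2): δ = 147.92°  ·
  (1,3): δ = 106.02°  ·
  (1,4): δ = 67.86°  ·
  (1,5): δ = 19.54°  ✓
  (1,6): δ = 84.43°  ·
  (2,3): δ = 138.10°  ·
  (2,4): δ = 99.94°  ·
  (2,5): δ = 51.62°  ✓
  (2,6): δ = 52.35°  ✓
  (3,4): δ = 141.84°  ·
  (3,5): δ = 93.52°  ·
  (3,6): δ = 10.45°  ✓
  (4,5): δ = 131.68°  ·
  (4,6): δ = 27.71°  ✓
  (5,6): δ = 76.03°  ·
antipodal pairs: 7

count = 7; pairs: (0,4), (0,5), (1,5), (2,5), (2,6), (3,6), (4,6)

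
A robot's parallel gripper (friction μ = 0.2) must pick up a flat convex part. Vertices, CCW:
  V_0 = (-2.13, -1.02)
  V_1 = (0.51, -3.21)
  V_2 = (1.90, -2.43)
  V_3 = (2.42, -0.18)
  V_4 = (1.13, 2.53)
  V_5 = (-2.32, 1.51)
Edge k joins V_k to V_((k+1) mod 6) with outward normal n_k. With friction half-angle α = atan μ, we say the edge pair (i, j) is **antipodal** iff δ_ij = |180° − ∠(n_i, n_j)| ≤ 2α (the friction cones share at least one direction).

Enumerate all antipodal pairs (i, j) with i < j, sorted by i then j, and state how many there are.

count = 3; pairs: (1,4), (2,5), (3,5)

α = atan 0.2 = 11.31°;  2α = 22.62°
n_0 = (-0.6385, -0.7697)
n_1 = (+0.4894, -0.8721)
n_2 = (+0.9743, -0.2252)
n_3 = (+0.9029, +0.4298)
n_4 = (-0.2835, +0.9590)
n_5 = (-0.9972, -0.0749)
  (0,1): δ = 111.02°  ·
  (0,2): δ = 63.34°  ·
  (0,3): δ = 24.87°  ·
  (0,4): δ = 56.15°  ·
  (0,5): δ = 133.97°  ·
  (1,2): δ = 132.31°  ·
  (1,3): δ = 93.84°  ·
  (1,4): δ = 12.83°  ✓
  (1,5): δ = 65.00°  ·
  (2,3): δ = 141.53°  ·
  (2,4): δ = 60.52°  ·
  (2,5): δ = 17.31°  ✓
  (3,4): δ = 98.98°  ·
  (3,5): δ = 21.16°  ✓
  (4,5): δ = 102.18°  ·
antipodal pairs: 3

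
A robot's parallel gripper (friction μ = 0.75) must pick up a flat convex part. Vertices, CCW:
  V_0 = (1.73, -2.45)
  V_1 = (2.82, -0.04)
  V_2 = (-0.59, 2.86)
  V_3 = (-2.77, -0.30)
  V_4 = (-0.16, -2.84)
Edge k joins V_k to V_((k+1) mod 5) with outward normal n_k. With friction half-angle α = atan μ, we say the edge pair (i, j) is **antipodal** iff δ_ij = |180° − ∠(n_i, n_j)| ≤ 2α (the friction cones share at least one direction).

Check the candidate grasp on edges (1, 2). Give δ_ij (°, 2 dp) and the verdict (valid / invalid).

δ = 84.22°, invalid

α = atan 0.75 = 36.87°;  2α = 73.74°
edge 1: e_1 = (-3.41, +2.90);  n_1 = (+0.6478, +0.7618)
edge 2: e_2 = (-2.18, -3.16);  n_2 = (-0.8231, +0.5679)
∠(n_1, n_2) = 95.78°
δ = |180° − 95.78°| = 84.22°
84.22° > 2α = 73.74°  →  invalid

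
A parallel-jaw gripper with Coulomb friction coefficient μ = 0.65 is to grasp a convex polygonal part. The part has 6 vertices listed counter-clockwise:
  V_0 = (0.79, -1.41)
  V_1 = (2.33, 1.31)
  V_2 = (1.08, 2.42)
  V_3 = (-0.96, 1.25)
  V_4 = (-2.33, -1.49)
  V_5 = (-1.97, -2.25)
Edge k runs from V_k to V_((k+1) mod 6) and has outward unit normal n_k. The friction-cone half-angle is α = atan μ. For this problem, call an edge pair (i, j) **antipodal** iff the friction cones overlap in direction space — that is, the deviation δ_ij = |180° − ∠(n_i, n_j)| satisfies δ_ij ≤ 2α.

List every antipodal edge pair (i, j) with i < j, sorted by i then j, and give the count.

count = 7; pairs: (0,2), (0,3), (0,4), (1,4), (1,5), (2,5), (3,5)

α = atan 0.65 = 33.02°;  2α = 66.05°
n_0 = (+0.8702, -0.4927)
n_1 = (+0.6640, +0.7477)
n_2 = (-0.4975, +0.8675)
n_3 = (-0.8944, +0.4472)
n_4 = (-0.9037, -0.4281)
n_5 = (+0.2912, -0.9567)
  (0,1): δ = 102.09°  ·
  (0,2): δ = 30.65°  ✓
  (0,3): δ = 2.95°  ✓
  (0,4): δ = 54.86°  ✓
  (0,5): δ = 136.45°  ·
  (1,2): δ = 108.56°  ·
  (1,3): δ = 74.96°  ·
  (1,4): δ = 23.05°  ✓
  (1,5): δ = 58.53°  ✓
  (2,3): δ = 146.40°  ·
  (2,4): δ = 94.49°  ·
  (2,5): δ = 12.91°  ✓
  (3,4): δ = 128.09°  ·
  (3,5): δ = 46.51°  ✓
  (4,5): δ = 98.42°  ·
antipodal pairs: 7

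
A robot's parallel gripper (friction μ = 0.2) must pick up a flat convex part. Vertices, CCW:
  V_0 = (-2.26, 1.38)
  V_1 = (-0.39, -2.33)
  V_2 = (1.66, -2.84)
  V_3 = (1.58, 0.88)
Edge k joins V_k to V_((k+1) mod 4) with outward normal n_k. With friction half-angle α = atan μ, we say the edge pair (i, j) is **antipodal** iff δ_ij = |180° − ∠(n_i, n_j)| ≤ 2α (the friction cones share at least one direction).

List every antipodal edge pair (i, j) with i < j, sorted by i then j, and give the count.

α = atan 0.2 = 11.31°;  2α = 22.62°
n_0 = (-0.8930, -0.4501)
n_1 = (-0.2414, -0.9704)
n_2 = (+0.9998, +0.0215)
n_3 = (+0.1291, +0.9916)
  (0,1): δ = 130.72°  ·
  (0,2): δ = 25.52°  ·
  (0,3): δ = 55.83°  ·
  (1,2): δ = 74.80°  ·
  (1,3): δ = 6.55°  ✓
  (2,3): δ = 98.65°  ·
antipodal pairs: 1

count = 1; pairs: (1,3)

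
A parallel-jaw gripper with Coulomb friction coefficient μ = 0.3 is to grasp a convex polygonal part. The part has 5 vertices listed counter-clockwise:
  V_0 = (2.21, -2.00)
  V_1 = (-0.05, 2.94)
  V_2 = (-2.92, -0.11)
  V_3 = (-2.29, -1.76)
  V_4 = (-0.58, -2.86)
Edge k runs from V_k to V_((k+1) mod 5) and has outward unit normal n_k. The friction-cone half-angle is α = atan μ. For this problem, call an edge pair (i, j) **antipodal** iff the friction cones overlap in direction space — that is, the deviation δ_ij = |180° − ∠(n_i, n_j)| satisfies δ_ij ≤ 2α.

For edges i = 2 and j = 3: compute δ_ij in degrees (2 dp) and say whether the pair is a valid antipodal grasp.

δ = 143.65°, invalid

α = atan 0.3 = 16.70°;  2α = 33.40°
edge 2: e_2 = (+0.63, -1.65);  n_2 = (-0.9342, -0.3567)
edge 3: e_3 = (+1.71, -1.10);  n_3 = (-0.5410, -0.8410)
∠(n_2, n_3) = 36.35°
δ = |180° − 36.35°| = 143.65°
143.65° > 2α = 33.40°  →  invalid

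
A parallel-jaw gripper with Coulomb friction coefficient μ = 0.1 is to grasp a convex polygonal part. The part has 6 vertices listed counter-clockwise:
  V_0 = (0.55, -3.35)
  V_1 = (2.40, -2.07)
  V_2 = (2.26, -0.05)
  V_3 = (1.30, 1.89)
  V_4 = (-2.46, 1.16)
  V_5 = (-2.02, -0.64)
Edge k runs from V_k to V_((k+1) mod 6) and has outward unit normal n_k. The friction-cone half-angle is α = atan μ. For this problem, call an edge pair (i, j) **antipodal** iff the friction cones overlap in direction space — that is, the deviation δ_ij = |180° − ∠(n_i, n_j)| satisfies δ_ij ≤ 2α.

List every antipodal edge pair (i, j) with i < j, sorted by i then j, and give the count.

α = atan 0.1 = 5.71°;  2α = 11.42°
n_0 = (+0.5690, -0.8224)
n_1 = (+0.9976, +0.0691)
n_2 = (+0.8963, +0.4435)
n_3 = (-0.1906, +0.9817)
n_4 = (-0.9714, -0.2375)
n_5 = (-0.7256, -0.6881)
  (0,1): δ = 120.71°  ·
  (0,2): δ = 98.35°  ·
  (0,3): δ = 23.69°  ·
  (0,4): δ = 69.06°  ·
  (0,5): δ = 98.80°  ·
  (1,2): δ = 157.64°  ·
  (1,3): δ = 82.98°  ·
  (1,4): δ = 9.77°  ✓
  (1,5): δ = 39.52°  ·
  (2,3): δ = 105.34°  ·
  (2,4): δ = 12.59°  ·
  (2,5): δ = 17.15°  ·
  (3,4): δ = 87.25°  ·
  (3,5): δ = 57.51°  ·
  (4,5): δ = 150.26°  ·
antipodal pairs: 1

count = 1; pairs: (1,4)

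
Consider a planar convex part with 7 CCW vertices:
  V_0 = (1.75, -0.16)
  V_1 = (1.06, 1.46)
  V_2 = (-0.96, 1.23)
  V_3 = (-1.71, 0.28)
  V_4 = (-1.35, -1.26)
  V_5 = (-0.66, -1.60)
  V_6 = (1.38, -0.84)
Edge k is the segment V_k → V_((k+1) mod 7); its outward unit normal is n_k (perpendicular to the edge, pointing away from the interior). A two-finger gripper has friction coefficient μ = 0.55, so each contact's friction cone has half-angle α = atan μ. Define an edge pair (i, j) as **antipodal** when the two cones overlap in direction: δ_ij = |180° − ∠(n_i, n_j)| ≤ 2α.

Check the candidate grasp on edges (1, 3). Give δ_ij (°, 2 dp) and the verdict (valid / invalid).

α = atan 0.55 = 28.81°;  2α = 57.62°
edge 1: e_1 = (-2.02, -0.23);  n_1 = (-0.1131, +0.9936)
edge 3: e_3 = (+0.36, -1.54);  n_3 = (-0.9737, -0.2276)
∠(n_1, n_3) = 96.66°
δ = |180° − 96.66°| = 83.34°
83.34° > 2α = 57.62°  →  invalid

δ = 83.34°, invalid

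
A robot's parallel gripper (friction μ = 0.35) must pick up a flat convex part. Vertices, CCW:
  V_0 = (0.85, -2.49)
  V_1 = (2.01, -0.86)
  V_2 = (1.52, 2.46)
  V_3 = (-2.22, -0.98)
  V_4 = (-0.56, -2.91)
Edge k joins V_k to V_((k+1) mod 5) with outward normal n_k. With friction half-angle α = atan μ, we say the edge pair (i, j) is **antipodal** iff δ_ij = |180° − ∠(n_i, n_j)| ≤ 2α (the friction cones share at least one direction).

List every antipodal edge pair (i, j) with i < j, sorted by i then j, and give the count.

α = atan 0.35 = 19.29°;  2α = 38.58°
n_0 = (+0.8147, -0.5798)
n_1 = (+0.9893, +0.1460)
n_2 = (-0.6770, +0.7360)
n_3 = (-0.7581, -0.6521)
n_4 = (+0.2855, -0.9584)
  (0,1): δ = 136.17°  ·
  (0,2): δ = 11.95°  ✓
  (0,3): δ = 76.14°  ·
  (0,4): δ = 142.03°  ·
  (1,2): δ = 55.79°  ·
  (1,3): δ = 32.30°  ✓
  (1,4): δ = 98.19°  ·
  (2,3): δ = 91.91°  ·
  (2,4): δ = 26.02°  ✓
  (3,4): δ = 114.11°  ·
antipodal pairs: 3

count = 3; pairs: (0,2), (1,3), (2,4)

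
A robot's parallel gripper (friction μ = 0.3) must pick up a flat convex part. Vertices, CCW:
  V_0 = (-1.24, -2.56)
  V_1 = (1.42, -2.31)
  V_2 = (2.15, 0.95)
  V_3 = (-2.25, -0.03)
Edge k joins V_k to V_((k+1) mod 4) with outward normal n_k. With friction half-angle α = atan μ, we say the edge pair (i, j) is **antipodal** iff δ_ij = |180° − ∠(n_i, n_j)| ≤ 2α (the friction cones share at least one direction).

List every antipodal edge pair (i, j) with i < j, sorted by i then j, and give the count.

count = 1; pairs: (0,2)

α = atan 0.3 = 16.70°;  2α = 33.40°
n_0 = (+0.0936, -0.9956)
n_1 = (+0.9758, -0.2185)
n_2 = (-0.2174, +0.9761)
n_3 = (-0.9287, -0.3708)
  (0,1): δ = 107.99°  ·
  (0,2): δ = 7.19°  ✓
  (0,3): δ = 106.39°  ·
  (1,2): δ = 64.82°  ·
  (1,3): δ = 34.38°  ·
  (2,3): δ = 80.79°  ·
antipodal pairs: 1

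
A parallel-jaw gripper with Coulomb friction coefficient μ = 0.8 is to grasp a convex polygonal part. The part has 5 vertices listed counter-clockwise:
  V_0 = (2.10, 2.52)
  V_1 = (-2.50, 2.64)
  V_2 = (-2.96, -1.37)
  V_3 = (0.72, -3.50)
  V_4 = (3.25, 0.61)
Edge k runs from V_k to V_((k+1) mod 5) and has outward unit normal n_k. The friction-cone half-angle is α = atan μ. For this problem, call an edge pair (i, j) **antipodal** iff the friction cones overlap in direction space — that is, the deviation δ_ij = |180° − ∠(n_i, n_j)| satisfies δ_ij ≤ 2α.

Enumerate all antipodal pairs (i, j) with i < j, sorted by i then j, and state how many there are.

α = atan 0.8 = 38.66°;  2α = 77.32°
n_0 = (+0.0261, +0.9997)
n_1 = (-0.9935, +0.1140)
n_2 = (-0.5009, -0.8655)
n_3 = (+0.8516, -0.5242)
n_4 = (+0.8567, +0.5158)
  (0,1): δ = 95.05°  ·
  (0,2): δ = 28.57°  ✓
  (0,3): δ = 59.88°  ✓
  (0,4): δ = 122.55°  ·
  (1,2): δ = 113.52°  ·
  (1,3): δ = 25.07°  ✓
  (1,4): δ = 37.60°  ✓
  (2,3): δ = 91.55°  ·
  (2,4): δ = 28.89°  ✓
  (3,4): δ = 117.33°  ·
antipodal pairs: 5

count = 5; pairs: (0,2), (0,3), (1,3), (1,4), (2,4)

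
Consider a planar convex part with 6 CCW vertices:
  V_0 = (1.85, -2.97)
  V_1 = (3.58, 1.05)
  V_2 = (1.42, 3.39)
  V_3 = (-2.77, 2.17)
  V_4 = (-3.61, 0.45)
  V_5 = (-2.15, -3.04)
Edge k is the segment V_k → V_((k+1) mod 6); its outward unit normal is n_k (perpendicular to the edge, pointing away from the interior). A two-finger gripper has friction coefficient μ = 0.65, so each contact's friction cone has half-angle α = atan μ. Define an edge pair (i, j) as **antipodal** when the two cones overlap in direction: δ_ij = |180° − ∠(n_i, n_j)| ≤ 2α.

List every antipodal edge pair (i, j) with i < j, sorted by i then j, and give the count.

count = 7; pairs: (0,2), (0,3), (0,4), (1,4), (1,5), (2,5), (3,5)

α = atan 0.65 = 33.02°;  2α = 66.05°
n_0 = (+0.9186, -0.3953)
n_1 = (+0.7348, +0.6783)
n_2 = (-0.2796, +0.9601)
n_3 = (-0.8986, +0.4388)
n_4 = (-0.9225, -0.3859)
n_5 = (+0.0175, -0.9998)
  (0,1): δ = 114.01°  ·
  (0,2): δ = 50.48°  ✓
  (0,3): δ = 2.75°  ✓
  (0,4): δ = 45.99°  ✓
  (0,5): δ = 114.29°  ·
  (1,2): δ = 116.48°  ·
  (1,3): δ = 68.74°  ·
  (1,4): δ = 20.01°  ✓
  (1,5): δ = 48.29°  ✓
  (2,3): δ = 132.26°  ·
  (2,4): δ = 83.53°  ·
  (2,5): δ = 15.23°  ✓
  (3,4): δ = 131.27°  ·
  (3,5): δ = 62.97°  ✓
  (4,5): δ = 111.70°  ·
antipodal pairs: 7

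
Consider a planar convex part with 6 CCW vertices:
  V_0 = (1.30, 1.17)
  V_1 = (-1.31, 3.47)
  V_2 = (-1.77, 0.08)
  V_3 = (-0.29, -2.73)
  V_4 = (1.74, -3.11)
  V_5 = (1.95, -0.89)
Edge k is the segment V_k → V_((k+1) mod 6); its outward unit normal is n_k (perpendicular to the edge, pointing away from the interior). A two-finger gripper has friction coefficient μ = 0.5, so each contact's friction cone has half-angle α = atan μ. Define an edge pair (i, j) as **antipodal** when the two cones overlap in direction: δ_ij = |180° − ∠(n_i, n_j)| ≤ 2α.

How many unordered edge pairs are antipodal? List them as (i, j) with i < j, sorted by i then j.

count = 6; pairs: (0,2), (0,3), (1,4), (1,5), (2,4), (2,5)

α = atan 0.5 = 26.57°;  2α = 53.13°
n_0 = (+0.6611, +0.7503)
n_1 = (-0.9909, +0.1345)
n_2 = (-0.8848, -0.4660)
n_3 = (-0.1840, -0.9829)
n_4 = (+0.9956, -0.0942)
n_5 = (+0.9537, +0.3009)
  (0,1): δ = 56.34°  ·
  (0,2): δ = 20.84°  ✓
  (0,3): δ = 30.78°  ✓
  (0,4): δ = 125.98°  ·
  (0,5): δ = 148.90°  ·
  (1,2): δ = 144.50°  ·
  (1,3): δ = 92.88°  ·
  (1,4): δ = 2.32°  ✓
  (1,5): δ = 25.24°  ✓
  (2,3): δ = 128.38°  ·
  (2,4): δ = 33.18°  ✓
  (2,5): δ = 10.26°  ✓
  (3,4): δ = 84.80°  ·
  (3,5): δ = 61.89°  ·
  (4,5): δ = 157.08°  ·
antipodal pairs: 6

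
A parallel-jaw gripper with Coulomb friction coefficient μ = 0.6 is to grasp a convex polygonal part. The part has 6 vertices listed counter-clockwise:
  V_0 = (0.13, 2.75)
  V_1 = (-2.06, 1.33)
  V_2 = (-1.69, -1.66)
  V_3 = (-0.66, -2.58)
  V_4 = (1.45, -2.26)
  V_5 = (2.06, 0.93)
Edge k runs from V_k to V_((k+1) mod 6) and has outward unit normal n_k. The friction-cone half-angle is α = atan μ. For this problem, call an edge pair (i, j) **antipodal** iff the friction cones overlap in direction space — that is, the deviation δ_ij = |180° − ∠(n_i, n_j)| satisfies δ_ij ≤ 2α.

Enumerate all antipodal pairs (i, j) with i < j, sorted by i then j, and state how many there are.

α = atan 0.6 = 30.96°;  2α = 61.93°
n_0 = (-0.5440, +0.8391)
n_1 = (-0.9924, -0.1228)
n_2 = (-0.6662, -0.7458)
n_3 = (+0.1499, -0.9887)
n_4 = (+0.9822, -0.1878)
n_5 = (+0.6861, +0.7275)
  (0,1): δ = 115.91°  ·
  (0,2): δ = 74.73°  ·
  (0,3): δ = 24.34°  ✓
  (0,4): δ = 46.21°  ✓
  (0,5): δ = 103.72°  ·
  (1,2): δ = 138.83°  ·
  (1,3): δ = 88.43°  ·
  (1,4): δ = 17.88°  ✓
  (1,5): δ = 39.63°  ✓
  (2,3): δ = 129.60°  ·
  (2,4): δ = 59.05°  ✓
  (2,5): δ = 1.55°  ✓
  (3,4): δ = 109.45°  ·
  (3,5): δ = 51.94°  ✓
  (4,5): δ = 122.49°  ·
antipodal pairs: 7

count = 7; pairs: (0,3), (0,4), (1,4), (1,5), (2,4), (2,5), (3,5)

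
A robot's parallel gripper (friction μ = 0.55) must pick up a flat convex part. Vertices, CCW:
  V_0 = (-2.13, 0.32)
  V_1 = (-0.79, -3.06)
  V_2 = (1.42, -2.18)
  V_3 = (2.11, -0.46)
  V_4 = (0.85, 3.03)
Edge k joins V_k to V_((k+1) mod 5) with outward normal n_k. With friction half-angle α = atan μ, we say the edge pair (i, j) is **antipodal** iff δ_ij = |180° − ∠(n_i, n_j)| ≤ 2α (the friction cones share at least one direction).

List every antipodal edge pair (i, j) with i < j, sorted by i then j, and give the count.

α = atan 0.55 = 28.81°;  2α = 57.62°
n_0 = (-0.9296, -0.3685)
n_1 = (+0.3699, -0.9291)
n_2 = (+0.9281, -0.3723)
n_3 = (+0.9406, +0.3396)
n_4 = (-0.6728, +0.7398)
  (0,1): δ = 89.91°  ·
  (0,2): δ = 43.48°  ✓
  (0,3): δ = 1.77°  ✓
  (0,4): δ = 110.66°  ·
  (1,2): δ = 133.57°  ·
  (1,3): δ = 91.86°  ·
  (1,4): δ = 20.57°  ✓
  (2,3): δ = 138.29°  ·
  (2,4): δ = 25.86°  ✓
  (3,4): δ = 67.57°  ·
antipodal pairs: 4

count = 4; pairs: (0,2), (0,3), (1,4), (2,4)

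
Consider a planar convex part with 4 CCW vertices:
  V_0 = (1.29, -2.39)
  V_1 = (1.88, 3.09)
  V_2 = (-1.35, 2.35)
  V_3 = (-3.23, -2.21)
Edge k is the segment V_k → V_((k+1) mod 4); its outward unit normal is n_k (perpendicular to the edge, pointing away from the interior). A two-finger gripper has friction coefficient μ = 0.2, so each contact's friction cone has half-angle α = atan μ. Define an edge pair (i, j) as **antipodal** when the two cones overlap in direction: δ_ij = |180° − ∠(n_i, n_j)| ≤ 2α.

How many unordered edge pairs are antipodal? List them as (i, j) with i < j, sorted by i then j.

α = atan 0.2 = 11.31°;  2α = 22.62°
n_0 = (+0.9943, -0.1070)
n_1 = (-0.2233, +0.9747)
n_2 = (-0.9245, +0.3812)
n_3 = (-0.0398, -0.9992)
  (0,1): δ = 70.95°  ·
  (0,2): δ = 16.26°  ✓
  (0,3): δ = 93.86°  ·
  (1,2): δ = 125.31°  ·
  (1,3): δ = 15.18°  ✓
  (2,3): δ = 69.88°  ·
antipodal pairs: 2

count = 2; pairs: (0,2), (1,3)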